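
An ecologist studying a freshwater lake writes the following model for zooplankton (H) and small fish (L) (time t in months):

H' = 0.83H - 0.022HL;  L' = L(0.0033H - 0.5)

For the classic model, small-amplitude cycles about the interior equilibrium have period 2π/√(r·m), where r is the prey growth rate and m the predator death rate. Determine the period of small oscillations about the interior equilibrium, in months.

T ≈ 9.75 months

Here r = 0.83 and m = 0.5, so r·m = 0.415.
ω = √0.415 = 0.644 per month, hence T = 2π/ω ≈ 9.75 months.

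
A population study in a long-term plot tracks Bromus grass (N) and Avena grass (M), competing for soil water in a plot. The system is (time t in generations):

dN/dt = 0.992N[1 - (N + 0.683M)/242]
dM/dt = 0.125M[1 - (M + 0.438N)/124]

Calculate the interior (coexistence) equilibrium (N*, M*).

Setting both brackets to zero gives the nullclines N + 0.683M = 242 and 0.438N + M = 124.
Substituting M = 124 - 0.438N into the first: N(1 - 0.683·0.438) = 242 - 0.683·124.
So N* = 157/0.701 = 224, and then M* = 124 - 0.438·224 = 25.7.

N* ≈ 224, M* ≈ 25.7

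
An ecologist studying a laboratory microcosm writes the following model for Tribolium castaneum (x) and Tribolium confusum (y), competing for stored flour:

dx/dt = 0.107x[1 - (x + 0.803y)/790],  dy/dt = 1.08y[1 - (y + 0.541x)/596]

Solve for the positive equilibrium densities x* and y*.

x* ≈ 551, y* ≈ 298

Setting both brackets to zero gives the nullclines x + 0.803y = 790 and 0.541x + y = 596.
Substituting y = 596 - 0.541x into the first: x(1 - 0.803·0.541) = 790 - 0.803·596.
So x* = 311/0.566 = 551, and then y* = 596 - 0.541·551 = 298.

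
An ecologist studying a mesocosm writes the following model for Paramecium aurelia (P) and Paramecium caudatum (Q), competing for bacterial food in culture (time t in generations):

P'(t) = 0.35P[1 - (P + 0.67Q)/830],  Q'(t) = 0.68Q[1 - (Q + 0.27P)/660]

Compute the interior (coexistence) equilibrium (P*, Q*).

Setting both brackets to zero gives the nullclines P + 0.67Q = 830 and 0.27P + Q = 660.
Substituting Q = 660 - 0.27P into the first: P(1 - 0.67·0.27) = 830 - 0.67·660.
So P* = 388/0.819 = 473, and then Q* = 660 - 0.27·473 = 532.

P* ≈ 473, Q* ≈ 532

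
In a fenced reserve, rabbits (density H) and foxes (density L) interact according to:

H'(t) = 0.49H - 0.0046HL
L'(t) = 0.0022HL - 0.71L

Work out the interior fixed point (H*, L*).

Set dL/dt = 0 with L > 0: 0.0022H - 0.71 = 0, so H* = 0.71/0.0022 = 323.
Set dH/dt = 0 with H > 0: 0.49 - 0.0046L = 0, so L* = 0.49/0.0046 = 107.

H* ≈ 323, L* ≈ 107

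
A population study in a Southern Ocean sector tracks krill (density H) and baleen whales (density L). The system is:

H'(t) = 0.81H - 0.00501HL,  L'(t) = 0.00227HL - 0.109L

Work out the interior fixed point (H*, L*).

Set dL/dt = 0 with L > 0: 0.00227H - 0.109 = 0, so H* = 0.109/0.00227 = 48.
Set dH/dt = 0 with H > 0: 0.81 - 0.00501L = 0, so L* = 0.81/0.00501 = 162.

H* ≈ 48, L* ≈ 162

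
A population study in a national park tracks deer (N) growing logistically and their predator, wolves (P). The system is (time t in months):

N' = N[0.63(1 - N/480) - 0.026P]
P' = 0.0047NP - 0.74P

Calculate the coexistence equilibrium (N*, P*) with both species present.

N* ≈ 157, P* ≈ 16.3

From dP/dt = 0 with P > 0: 0.0047N* = 0.74, so N* = 157.
Substitute into dN/dt = 0: 0.63(1 - 157/480) = 0.026P*.
The bracket is 0.672, giving P* = 0.423/0.026 = 16.3.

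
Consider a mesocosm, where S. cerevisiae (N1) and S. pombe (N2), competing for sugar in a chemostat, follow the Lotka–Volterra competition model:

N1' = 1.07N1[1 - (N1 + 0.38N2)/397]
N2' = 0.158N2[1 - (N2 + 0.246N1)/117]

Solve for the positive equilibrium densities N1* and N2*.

N1* ≈ 389, N2* ≈ 21.3

Setting both brackets to zero gives the nullclines N1 + 0.38N2 = 397 and 0.246N1 + N2 = 117.
Substituting N2 = 117 - 0.246N1 into the first: N1(1 - 0.38·0.246) = 397 - 0.38·117.
So N1* = 353/0.907 = 389, and then N2* = 117 - 0.246·389 = 21.3.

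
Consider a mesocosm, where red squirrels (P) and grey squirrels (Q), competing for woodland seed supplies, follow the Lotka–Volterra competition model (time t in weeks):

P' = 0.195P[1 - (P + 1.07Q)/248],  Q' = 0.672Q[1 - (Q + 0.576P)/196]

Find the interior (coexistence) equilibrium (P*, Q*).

Setting both brackets to zero gives the nullclines P + 1.07Q = 248 and 0.576P + Q = 196.
Substituting Q = 196 - 0.576P into the first: P(1 - 1.07·0.576) = 248 - 1.07·196.
So P* = 38.3/0.384 = 99.8, and then Q* = 196 - 0.576·99.8 = 139.

P* ≈ 99.8, Q* ≈ 139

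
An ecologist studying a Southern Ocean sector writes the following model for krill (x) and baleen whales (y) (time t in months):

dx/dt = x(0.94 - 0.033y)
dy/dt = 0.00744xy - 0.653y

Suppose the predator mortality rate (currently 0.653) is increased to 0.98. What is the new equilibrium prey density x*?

x* ≈ 132

At the interior fixed point, setting dy/dt = 0 with y > 0 fixes x* = (predator death rate)/(xy coefficient) — independent of the other coefficients.
With the change, x* = 0.98/0.00744 = 132; it rises from 87.8.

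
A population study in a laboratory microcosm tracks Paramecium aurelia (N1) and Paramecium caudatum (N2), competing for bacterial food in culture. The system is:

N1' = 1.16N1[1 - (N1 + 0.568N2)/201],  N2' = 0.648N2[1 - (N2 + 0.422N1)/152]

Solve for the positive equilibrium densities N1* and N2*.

Setting both brackets to zero gives the nullclines N1 + 0.568N2 = 201 and 0.422N1 + N2 = 152.
Substituting N2 = 152 - 0.422N1 into the first: N1(1 - 0.568·0.422) = 201 - 0.568·152.
So N1* = 115/0.76 = 151, and then N2* = 152 - 0.422·151 = 88.4.

N1* ≈ 151, N2* ≈ 88.4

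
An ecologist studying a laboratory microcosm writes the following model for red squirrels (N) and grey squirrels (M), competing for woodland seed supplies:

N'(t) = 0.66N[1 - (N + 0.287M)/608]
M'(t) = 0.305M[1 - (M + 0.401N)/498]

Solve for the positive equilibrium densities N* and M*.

N* ≈ 526, M* ≈ 287

Setting both brackets to zero gives the nullclines N + 0.287M = 608 and 0.401N + M = 498.
Substituting M = 498 - 0.401N into the first: N(1 - 0.287·0.401) = 608 - 0.287·498.
So N* = 465/0.885 = 526, and then M* = 498 - 0.401·526 = 287.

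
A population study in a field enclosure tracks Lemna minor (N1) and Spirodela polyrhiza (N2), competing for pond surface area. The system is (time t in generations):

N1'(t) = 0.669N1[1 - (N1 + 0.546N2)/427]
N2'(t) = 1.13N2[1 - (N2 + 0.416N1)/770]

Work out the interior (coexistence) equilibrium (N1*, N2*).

Setting both brackets to zero gives the nullclines N1 + 0.546N2 = 427 and 0.416N1 + N2 = 770.
Substituting N2 = 770 - 0.416N1 into the first: N1(1 - 0.546·0.416) = 427 - 0.546·770.
So N1* = 6.58/0.773 = 8.51, and then N2* = 770 - 0.416·8.51 = 766.

N1* ≈ 8.51, N2* ≈ 766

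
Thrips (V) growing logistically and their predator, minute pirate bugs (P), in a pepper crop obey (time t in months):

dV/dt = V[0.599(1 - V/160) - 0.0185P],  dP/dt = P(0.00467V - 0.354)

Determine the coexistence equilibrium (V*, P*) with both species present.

From dP/dt = 0 with P > 0: 0.00467V* = 0.354, so V* = 75.8.
Substitute into dV/dt = 0: 0.599(1 - 75.8/160) = 0.0185P*.
The bracket is 0.526, giving P* = 0.315/0.0185 = 17.

V* ≈ 75.8, P* ≈ 17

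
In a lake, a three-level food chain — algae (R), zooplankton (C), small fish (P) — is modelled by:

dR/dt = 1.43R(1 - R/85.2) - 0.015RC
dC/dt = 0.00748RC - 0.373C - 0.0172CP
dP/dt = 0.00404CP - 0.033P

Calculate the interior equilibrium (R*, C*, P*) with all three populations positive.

R* ≈ 77.9, C* ≈ 8.17, P* ≈ 12.2

From dP/dt = 0: 0.00404C* = 0.033, so C* = 8.17.
From dR/dt = 0: 1.43(1 - R*/85.2) = 0.015·8.17, giving R* = 85.2·(1 - 0.0857) = 77.9.
From dC/dt = 0: 0.00748·77.9 - 0.373 = 0.0172P*, so P* = 0.21/0.0172 = 12.2.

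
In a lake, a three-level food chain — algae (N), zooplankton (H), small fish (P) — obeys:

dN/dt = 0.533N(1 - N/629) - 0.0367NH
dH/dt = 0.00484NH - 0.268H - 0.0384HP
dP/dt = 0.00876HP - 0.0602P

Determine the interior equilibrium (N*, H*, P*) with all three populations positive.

From dP/dt = 0: 0.00876H* = 0.0602, so H* = 6.87.
From dN/dt = 0: 0.533(1 - N*/629) = 0.0367·6.87, giving N* = 629·(1 - 0.473) = 331.
From dH/dt = 0: 0.00484·331 - 0.268 = 0.0384P*, so P* = 1.34/0.0384 = 34.8.

N* ≈ 331, H* ≈ 6.87, P* ≈ 34.8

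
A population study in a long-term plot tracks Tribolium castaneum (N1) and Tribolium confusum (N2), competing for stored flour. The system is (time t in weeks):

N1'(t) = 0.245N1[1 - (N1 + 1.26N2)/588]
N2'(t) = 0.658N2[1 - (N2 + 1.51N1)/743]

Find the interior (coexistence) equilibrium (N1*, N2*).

N1* ≈ 386, N2* ≈ 161

Setting both brackets to zero gives the nullclines N1 + 1.26N2 = 588 and 1.51N1 + N2 = 743.
Substituting N2 = 743 - 1.51N1 into the first: N1(1 - 1.26·1.51) = 588 - 1.26·743.
So N1* = -348/-0.903 = 386, and then N2* = 743 - 1.51·386 = 161.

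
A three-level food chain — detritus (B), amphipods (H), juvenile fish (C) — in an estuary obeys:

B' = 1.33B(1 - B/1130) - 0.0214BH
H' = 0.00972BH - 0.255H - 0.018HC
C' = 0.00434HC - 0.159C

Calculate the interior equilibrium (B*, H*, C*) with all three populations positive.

B* ≈ 464, H* ≈ 36.6, C* ≈ 236

From dC/dt = 0: 0.00434H* = 0.159, so H* = 36.6.
From dB/dt = 0: 1.33(1 - B*/1130) = 0.0214·36.6, giving B* = 1130·(1 - 0.589) = 464.
From dH/dt = 0: 0.00972·464 - 0.255 = 0.018C*, so C* = 4.25/0.018 = 236.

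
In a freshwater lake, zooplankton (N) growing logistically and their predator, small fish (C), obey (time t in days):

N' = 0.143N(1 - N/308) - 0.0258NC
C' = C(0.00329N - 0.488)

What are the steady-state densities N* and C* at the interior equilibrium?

From dC/dt = 0 with C > 0: 0.00329N* = 0.488, so N* = 148.
Substitute into dN/dt = 0: 0.143(1 - 148/308) = 0.0258C*.
The bracket is 0.518, giving C* = 0.0741/0.0258 = 2.87.

N* ≈ 148, C* ≈ 2.87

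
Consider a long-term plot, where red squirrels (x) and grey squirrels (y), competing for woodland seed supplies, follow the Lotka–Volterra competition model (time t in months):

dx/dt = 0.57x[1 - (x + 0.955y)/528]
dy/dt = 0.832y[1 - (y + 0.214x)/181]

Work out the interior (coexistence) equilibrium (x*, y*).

x* ≈ 446, y* ≈ 85.5

Setting both brackets to zero gives the nullclines x + 0.955y = 528 and 0.214x + y = 181.
Substituting y = 181 - 0.214x into the first: x(1 - 0.955·0.214) = 528 - 0.955·181.
So x* = 355/0.796 = 446, and then y* = 181 - 0.214·446 = 85.5.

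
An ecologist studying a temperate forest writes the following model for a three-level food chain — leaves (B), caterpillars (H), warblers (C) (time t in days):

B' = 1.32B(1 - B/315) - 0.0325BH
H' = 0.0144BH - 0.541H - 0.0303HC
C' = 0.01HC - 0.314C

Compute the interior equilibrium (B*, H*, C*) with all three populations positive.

B* ≈ 71.5, H* ≈ 31.4, C* ≈ 16.1

From dC/dt = 0: 0.01H* = 0.314, so H* = 31.4.
From dB/dt = 0: 1.32(1 - B*/315) = 0.0325·31.4, giving B* = 315·(1 - 0.773) = 71.5.
From dH/dt = 0: 0.0144·71.5 - 0.541 = 0.0303C*, so C* = 0.488/0.0303 = 16.1.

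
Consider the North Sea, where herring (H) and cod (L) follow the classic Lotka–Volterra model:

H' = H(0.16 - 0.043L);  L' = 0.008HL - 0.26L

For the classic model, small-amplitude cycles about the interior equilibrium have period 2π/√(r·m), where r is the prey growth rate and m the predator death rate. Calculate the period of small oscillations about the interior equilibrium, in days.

T ≈ 30.8 days

Here r = 0.16 and m = 0.26, so r·m = 0.0416.
ω = √0.0416 = 0.204 per day, hence T = 2π/ω ≈ 30.8 days.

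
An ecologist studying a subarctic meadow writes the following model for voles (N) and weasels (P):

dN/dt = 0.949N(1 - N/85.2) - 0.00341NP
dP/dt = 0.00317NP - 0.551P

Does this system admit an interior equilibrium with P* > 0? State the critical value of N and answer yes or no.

Threshold N = 174; K < 174, so no, the predator goes extinct.

The predator equation gives dP/dt > 0 only when N > 0.551/0.00317 = 174.
Without the predator, N → K = 85.2. Since 85.2 < 174, the predator cannot invade.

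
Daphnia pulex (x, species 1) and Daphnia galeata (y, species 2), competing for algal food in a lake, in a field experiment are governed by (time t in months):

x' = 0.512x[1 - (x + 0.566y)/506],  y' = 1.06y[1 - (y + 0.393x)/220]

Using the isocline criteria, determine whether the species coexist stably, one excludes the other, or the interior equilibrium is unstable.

stable coexistence

Compare the nullcline intercepts: K1/α12 = 506/0.566 = 894 > K2 = 220; K2/α21 = 220/0.393 = 560 > K1 = 506.
Since both inequalities hold, each species can invade when rare, so the interior equilibrium is stable.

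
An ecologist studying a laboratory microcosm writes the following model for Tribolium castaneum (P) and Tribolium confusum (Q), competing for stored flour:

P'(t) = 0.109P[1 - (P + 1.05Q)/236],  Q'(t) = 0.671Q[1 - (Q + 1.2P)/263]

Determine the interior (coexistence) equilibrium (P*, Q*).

Setting both brackets to zero gives the nullclines P + 1.05Q = 236 and 1.2P + Q = 263.
Substituting Q = 263 - 1.2P into the first: P(1 - 1.05·1.2) = 236 - 1.05·263.
So P* = -40.2/-0.26 = 154, and then Q* = 263 - 1.2·154 = 77.7.

P* ≈ 154, Q* ≈ 77.7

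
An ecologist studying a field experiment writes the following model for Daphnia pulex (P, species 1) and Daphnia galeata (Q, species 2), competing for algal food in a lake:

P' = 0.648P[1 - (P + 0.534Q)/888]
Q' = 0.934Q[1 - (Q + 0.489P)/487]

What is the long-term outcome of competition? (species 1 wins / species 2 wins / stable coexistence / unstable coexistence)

Compare the nullcline intercepts: K1/α12 = 888/0.534 = 1660 > K2 = 487; K2/α21 = 487/0.489 = 996 > K1 = 888.
Since both inequalities hold, each species can invade when rare, so the interior equilibrium is stable.

stable coexistence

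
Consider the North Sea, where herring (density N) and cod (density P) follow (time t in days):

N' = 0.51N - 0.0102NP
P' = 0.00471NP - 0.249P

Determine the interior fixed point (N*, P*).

N* ≈ 52.9, P* ≈ 50

Set dP/dt = 0 with P > 0: 0.00471N - 0.249 = 0, so N* = 0.249/0.00471 = 52.9.
Set dN/dt = 0 with N > 0: 0.51 - 0.0102P = 0, so P* = 0.51/0.0102 = 50.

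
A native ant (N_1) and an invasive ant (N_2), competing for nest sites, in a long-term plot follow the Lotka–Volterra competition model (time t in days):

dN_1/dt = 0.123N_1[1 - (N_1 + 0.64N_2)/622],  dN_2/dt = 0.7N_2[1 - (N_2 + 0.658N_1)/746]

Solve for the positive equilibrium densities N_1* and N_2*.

Setting both brackets to zero gives the nullclines N_1 + 0.64N_2 = 622 and 0.658N_1 + N_2 = 746.
Substituting N_2 = 746 - 0.658N_1 into the first: N_1(1 - 0.64·0.658) = 622 - 0.64·746.
So N_1* = 145/0.579 = 250, and then N_2* = 746 - 0.658·250 = 582.

N_1* ≈ 250, N_2* ≈ 582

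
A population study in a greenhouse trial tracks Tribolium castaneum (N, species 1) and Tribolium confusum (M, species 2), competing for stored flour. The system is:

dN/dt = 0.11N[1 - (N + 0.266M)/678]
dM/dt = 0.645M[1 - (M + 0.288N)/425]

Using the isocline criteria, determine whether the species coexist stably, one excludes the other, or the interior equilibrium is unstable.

Compare the nullcline intercepts: K1/α12 = 678/0.266 = 2550 > K2 = 425; K2/α21 = 425/0.288 = 1480 > K1 = 678.
Since both inequalities hold, each species can invade when rare, so the interior equilibrium is stable.

stable coexistence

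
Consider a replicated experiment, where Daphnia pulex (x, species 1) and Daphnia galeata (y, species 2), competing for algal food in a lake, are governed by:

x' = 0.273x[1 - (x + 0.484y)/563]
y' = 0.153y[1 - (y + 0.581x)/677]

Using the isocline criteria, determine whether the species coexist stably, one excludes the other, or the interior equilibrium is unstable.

stable coexistence

Compare the nullcline intercepts: K1/α12 = 563/0.484 = 1160 > K2 = 677; K2/α21 = 677/0.581 = 1170 > K1 = 563.
Since both inequalities hold, each species can invade when rare, so the interior equilibrium is stable.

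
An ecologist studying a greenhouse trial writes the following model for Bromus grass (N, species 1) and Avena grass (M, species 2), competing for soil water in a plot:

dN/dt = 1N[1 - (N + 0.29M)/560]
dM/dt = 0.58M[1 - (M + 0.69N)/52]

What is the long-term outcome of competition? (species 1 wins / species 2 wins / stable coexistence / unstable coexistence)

Compare the nullcline intercepts: K1/α12 = 560/0.29 = 1930 > K2 = 52; K2/α21 = 52/0.69 = 75.4 < K1 = 560.
Since the inequalities point opposite ways, species 1 can invade but species 2 cannot.

species 1 excludes species 2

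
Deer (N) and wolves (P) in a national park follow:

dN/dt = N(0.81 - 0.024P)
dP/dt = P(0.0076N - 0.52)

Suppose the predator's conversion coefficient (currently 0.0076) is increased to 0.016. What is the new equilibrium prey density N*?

At the interior fixed point, setting dP/dt = 0 with P > 0 fixes N* = (predator death rate)/(NP coefficient) — independent of the other coefficients.
With the change, N* = 0.52/0.016 = 32.5; it falls from 68.4.

N* ≈ 32.5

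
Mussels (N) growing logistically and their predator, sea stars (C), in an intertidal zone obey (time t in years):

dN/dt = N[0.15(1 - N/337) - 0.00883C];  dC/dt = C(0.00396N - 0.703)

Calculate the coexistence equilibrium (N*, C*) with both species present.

From dC/dt = 0 with C > 0: 0.00396N* = 0.703, so N* = 178.
Substitute into dN/dt = 0: 0.15(1 - 178/337) = 0.00883C*.
The bracket is 0.473, giving C* = 0.071/0.00883 = 8.04.

N* ≈ 178, C* ≈ 8.04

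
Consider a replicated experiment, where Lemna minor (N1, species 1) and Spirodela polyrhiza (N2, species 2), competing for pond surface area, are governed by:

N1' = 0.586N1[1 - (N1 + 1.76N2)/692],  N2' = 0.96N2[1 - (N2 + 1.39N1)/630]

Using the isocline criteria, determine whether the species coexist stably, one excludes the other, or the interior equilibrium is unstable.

unstable coexistence (outcome depends on initial conditions)

Compare the nullcline intercepts: K1/α12 = 692/1.76 = 393 < K2 = 630; K2/α21 = 630/1.39 = 453 < K1 = 692.
Since both are reversed, neither can invade when rare; the interior point is a saddle.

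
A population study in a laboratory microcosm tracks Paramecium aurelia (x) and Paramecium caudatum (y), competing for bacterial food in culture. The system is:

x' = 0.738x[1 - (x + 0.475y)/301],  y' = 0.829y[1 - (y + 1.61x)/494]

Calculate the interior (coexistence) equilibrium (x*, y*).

x* ≈ 282, y* ≈ 39.9

Setting both brackets to zero gives the nullclines x + 0.475y = 301 and 1.61x + y = 494.
Substituting y = 494 - 1.61x into the first: x(1 - 0.475·1.61) = 301 - 0.475·494.
So x* = 66.4/0.235 = 282, and then y* = 494 - 1.61·282 = 39.9.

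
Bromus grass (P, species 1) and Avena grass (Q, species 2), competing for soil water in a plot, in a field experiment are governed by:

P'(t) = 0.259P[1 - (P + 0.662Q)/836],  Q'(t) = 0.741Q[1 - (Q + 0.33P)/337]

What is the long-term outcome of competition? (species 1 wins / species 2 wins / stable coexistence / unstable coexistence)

stable coexistence

Compare the nullcline intercepts: K1/α12 = 836/0.662 = 1260 > K2 = 337; K2/α21 = 337/0.33 = 1020 > K1 = 836.
Since both inequalities hold, each species can invade when rare, so the interior equilibrium is stable.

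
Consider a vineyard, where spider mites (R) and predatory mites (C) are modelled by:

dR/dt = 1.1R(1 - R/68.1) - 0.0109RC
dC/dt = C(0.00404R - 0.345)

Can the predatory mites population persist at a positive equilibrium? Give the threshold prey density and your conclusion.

The predator equation gives dC/dt > 0 only when R > 0.345/0.00404 = 85.4.
Without the predator, R → K = 68.1. Since 68.1 < 85.4, the predator cannot invade.

Threshold R = 85.4; K < 85.4, so no, the predator goes extinct.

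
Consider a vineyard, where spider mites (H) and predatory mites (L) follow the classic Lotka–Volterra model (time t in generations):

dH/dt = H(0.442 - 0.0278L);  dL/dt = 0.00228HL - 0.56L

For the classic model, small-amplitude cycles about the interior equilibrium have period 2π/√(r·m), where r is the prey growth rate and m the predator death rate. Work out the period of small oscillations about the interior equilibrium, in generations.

Here r = 0.442 and m = 0.56, so r·m = 0.248.
ω = √0.248 = 0.498 per generation, hence T = 2π/ω ≈ 12.6 generations.

T ≈ 12.6 generations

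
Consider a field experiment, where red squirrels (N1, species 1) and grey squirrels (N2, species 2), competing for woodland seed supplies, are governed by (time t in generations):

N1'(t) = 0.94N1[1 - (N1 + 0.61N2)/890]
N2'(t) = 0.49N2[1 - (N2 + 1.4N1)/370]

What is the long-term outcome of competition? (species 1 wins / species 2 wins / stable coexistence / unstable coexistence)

Compare the nullcline intercepts: K1/α12 = 890/0.61 = 1460 > K2 = 370; K2/α21 = 370/1.4 = 264 < K1 = 890.
Since the inequalities point opposite ways, species 1 can invade but species 2 cannot.

species 1 excludes species 2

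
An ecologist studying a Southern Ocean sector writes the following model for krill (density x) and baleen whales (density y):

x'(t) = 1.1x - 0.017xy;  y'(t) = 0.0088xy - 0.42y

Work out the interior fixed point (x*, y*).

Set dy/dt = 0 with y > 0: 0.0088x - 0.42 = 0, so x* = 0.42/0.0088 = 47.7.
Set dx/dt = 0 with x > 0: 1.1 - 0.017y = 0, so y* = 1.1/0.017 = 64.7.

x* ≈ 47.7, y* ≈ 64.7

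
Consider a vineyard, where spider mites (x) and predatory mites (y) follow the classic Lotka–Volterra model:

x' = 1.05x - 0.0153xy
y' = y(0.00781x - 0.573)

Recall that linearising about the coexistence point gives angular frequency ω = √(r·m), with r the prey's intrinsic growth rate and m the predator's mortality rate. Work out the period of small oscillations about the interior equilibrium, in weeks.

T ≈ 8.1 weeks

Here r = 1.05 and m = 0.573, so r·m = 0.602.
ω = √0.602 = 0.776 per week, hence T = 2π/ω ≈ 8.1 weeks.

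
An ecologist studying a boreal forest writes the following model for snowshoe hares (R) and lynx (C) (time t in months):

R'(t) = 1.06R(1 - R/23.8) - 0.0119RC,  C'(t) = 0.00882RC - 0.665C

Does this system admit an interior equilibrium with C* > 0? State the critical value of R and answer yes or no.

The predator equation gives dC/dt > 0 only when R > 0.665/0.00882 = 75.4.
Without the predator, R → K = 23.8. Since 23.8 < 75.4, the predator cannot invade.

Threshold R = 75.4; K < 75.4, so no, the predator goes extinct.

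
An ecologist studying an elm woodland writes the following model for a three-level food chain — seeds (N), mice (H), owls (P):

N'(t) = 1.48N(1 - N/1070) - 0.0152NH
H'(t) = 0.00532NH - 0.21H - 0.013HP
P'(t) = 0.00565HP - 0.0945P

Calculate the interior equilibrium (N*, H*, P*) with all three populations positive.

N* ≈ 886, H* ≈ 16.7, P* ≈ 347

From dP/dt = 0: 0.00565H* = 0.0945, so H* = 16.7.
From dN/dt = 0: 1.48(1 - N*/1070) = 0.0152·16.7, giving N* = 1070·(1 - 0.172) = 886.
From dH/dt = 0: 0.00532·886 - 0.21 = 0.013P*, so P* = 4.5/0.013 = 347.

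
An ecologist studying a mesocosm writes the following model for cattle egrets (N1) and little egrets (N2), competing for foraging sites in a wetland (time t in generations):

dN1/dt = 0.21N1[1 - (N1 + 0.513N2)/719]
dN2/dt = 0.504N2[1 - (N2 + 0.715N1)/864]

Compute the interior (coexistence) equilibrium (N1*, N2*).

Setting both brackets to zero gives the nullclines N1 + 0.513N2 = 719 and 0.715N1 + N2 = 864.
Substituting N2 = 864 - 0.715N1 into the first: N1(1 - 0.513·0.715) = 719 - 0.513·864.
So N1* = 276/0.633 = 436, and then N2* = 864 - 0.715·436 = 553.

N1* ≈ 436, N2* ≈ 553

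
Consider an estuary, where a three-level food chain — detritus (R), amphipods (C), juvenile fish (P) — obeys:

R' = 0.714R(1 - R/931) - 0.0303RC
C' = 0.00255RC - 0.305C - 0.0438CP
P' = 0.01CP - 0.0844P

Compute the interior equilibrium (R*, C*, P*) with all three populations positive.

R* ≈ 598, C* ≈ 8.44, P* ≈ 27.8

From dP/dt = 0: 0.01C* = 0.0844, so C* = 8.44.
From dR/dt = 0: 0.714(1 - R*/931) = 0.0303·8.44, giving R* = 931·(1 - 0.358) = 598.
From dC/dt = 0: 0.00255·598 - 0.305 = 0.0438P*, so P* = 1.22/0.0438 = 27.8.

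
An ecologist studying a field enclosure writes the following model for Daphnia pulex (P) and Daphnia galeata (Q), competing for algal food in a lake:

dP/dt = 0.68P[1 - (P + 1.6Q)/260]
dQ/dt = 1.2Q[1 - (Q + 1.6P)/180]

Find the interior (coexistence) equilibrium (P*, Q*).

Setting both brackets to zero gives the nullclines P + 1.6Q = 260 and 1.6P + Q = 180.
Substituting Q = 180 - 1.6P into the first: P(1 - 1.6·1.6) = 260 - 1.6·180.
So P* = -28/-1.56 = 17.9, and then Q* = 180 - 1.6·17.9 = 151.

P* ≈ 17.9, Q* ≈ 151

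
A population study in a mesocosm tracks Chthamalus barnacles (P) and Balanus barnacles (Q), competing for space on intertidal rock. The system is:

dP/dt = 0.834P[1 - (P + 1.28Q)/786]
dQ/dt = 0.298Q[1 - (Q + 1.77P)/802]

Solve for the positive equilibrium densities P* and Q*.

Setting both brackets to zero gives the nullclines P + 1.28Q = 786 and 1.77P + Q = 802.
Substituting Q = 802 - 1.77P into the first: P(1 - 1.28·1.77) = 786 - 1.28·802.
So P* = -241/-1.27 = 190, and then Q* = 802 - 1.77·190 = 466.

P* ≈ 190, Q* ≈ 466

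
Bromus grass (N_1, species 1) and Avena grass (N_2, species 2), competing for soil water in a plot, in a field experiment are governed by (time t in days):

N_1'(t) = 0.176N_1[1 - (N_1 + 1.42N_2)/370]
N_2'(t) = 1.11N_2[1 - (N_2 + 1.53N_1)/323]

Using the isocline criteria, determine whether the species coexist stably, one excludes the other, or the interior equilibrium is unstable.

unstable coexistence (outcome depends on initial conditions)

Compare the nullcline intercepts: K1/α12 = 370/1.42 = 261 < K2 = 323; K2/α21 = 323/1.53 = 211 < K1 = 370.
Since both are reversed, neither can invade when rare; the interior point is a saddle.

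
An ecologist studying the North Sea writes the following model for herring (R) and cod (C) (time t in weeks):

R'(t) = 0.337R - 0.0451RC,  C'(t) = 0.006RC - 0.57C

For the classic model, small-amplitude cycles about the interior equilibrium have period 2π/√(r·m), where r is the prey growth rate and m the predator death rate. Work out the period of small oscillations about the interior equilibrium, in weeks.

T ≈ 14.3 weeks

Here r = 0.337 and m = 0.57, so r·m = 0.192.
ω = √0.192 = 0.438 per week, hence T = 2π/ω ≈ 14.3 weeks.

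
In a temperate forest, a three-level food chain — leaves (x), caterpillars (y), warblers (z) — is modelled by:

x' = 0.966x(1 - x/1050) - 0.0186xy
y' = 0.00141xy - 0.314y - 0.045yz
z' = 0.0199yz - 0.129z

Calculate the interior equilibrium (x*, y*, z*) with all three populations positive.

x* ≈ 919, y* ≈ 6.48, z* ≈ 21.8

From dz/dt = 0: 0.0199y* = 0.129, so y* = 6.48.
From dx/dt = 0: 0.966(1 - x*/1050) = 0.0186·6.48, giving x* = 1050·(1 - 0.125) = 919.
From dy/dt = 0: 0.00141·919 - 0.314 = 0.045z*, so z* = 0.982/0.045 = 21.8.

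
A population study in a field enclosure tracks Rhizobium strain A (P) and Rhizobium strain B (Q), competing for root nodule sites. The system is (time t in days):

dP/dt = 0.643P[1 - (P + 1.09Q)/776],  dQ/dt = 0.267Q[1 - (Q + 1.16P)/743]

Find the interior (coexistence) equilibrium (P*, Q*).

P* ≈ 128, Q* ≈ 594

Setting both brackets to zero gives the nullclines P + 1.09Q = 776 and 1.16P + Q = 743.
Substituting Q = 743 - 1.16P into the first: P(1 - 1.09·1.16) = 776 - 1.09·743.
So P* = -33.9/-0.264 = 128, and then Q* = 743 - 1.16·128 = 594.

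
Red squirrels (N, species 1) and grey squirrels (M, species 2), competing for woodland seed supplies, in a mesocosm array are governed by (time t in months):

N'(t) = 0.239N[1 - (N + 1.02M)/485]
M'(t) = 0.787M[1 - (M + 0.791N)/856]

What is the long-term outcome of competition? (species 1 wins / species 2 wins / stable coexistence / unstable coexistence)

Compare the nullcline intercepts: K1/α12 = 485/1.02 = 475 < K2 = 856; K2/α21 = 856/0.791 = 1080 > K1 = 485.
Since the inequalities point opposite ways, species 2 can invade but species 1 cannot.

species 2 excludes species 1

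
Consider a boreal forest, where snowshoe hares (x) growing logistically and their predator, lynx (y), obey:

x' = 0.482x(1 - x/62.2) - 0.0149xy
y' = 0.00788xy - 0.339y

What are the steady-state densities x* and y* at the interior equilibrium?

x* ≈ 43, y* ≈ 9.97

From dy/dt = 0 with y > 0: 0.00788x* = 0.339, so x* = 43.
Substitute into dx/dt = 0: 0.482(1 - 43/62.2) = 0.0149y*.
The bracket is 0.308, giving y* = 0.149/0.0149 = 9.97.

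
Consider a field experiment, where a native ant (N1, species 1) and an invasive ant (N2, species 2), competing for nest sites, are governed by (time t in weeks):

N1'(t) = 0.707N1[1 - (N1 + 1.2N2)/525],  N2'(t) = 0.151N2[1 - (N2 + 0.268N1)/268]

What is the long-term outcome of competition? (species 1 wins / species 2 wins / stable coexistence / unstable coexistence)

stable coexistence

Compare the nullcline intercepts: K1/α12 = 525/1.2 = 438 > K2 = 268; K2/α21 = 268/0.268 = 1000 > K1 = 525.
Since both inequalities hold, each species can invade when rare, so the interior equilibrium is stable.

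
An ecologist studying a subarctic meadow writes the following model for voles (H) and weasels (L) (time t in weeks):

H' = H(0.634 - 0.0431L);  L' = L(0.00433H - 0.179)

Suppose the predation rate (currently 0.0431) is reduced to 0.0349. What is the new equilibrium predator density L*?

At the interior fixed point, setting dH/dt = 0 with H > 0 fixes L* = (prey growth rate)/(HL coefficient) — independent of the other coefficients.
With the change, L* = 0.634/0.0349 = 18.2; it rises from 14.7.

L* ≈ 18.2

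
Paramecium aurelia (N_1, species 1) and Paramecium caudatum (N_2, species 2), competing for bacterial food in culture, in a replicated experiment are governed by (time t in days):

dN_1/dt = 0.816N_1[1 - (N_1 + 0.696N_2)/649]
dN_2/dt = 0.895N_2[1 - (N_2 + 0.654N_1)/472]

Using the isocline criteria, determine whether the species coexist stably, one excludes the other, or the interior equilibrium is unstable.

stable coexistence

Compare the nullcline intercepts: K1/α12 = 649/0.696 = 932 > K2 = 472; K2/α21 = 472/0.654 = 722 > K1 = 649.
Since both inequalities hold, each species can invade when rare, so the interior equilibrium is stable.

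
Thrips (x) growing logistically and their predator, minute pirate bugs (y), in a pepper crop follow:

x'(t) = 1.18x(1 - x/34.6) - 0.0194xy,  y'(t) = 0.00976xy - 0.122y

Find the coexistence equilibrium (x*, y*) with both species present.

x* ≈ 12.5, y* ≈ 38.9

From dy/dt = 0 with y > 0: 0.00976x* = 0.122, so x* = 12.5.
Substitute into dx/dt = 0: 1.18(1 - 12.5/34.6) = 0.0194y*.
The bracket is 0.639, giving y* = 0.754/0.0194 = 38.9.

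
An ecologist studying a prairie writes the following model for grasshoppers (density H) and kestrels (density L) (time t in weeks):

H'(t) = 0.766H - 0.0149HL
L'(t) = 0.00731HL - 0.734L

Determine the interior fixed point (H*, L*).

Set dL/dt = 0 with L > 0: 0.00731H - 0.734 = 0, so H* = 0.734/0.00731 = 100.
Set dH/dt = 0 with H > 0: 0.766 - 0.0149L = 0, so L* = 0.766/0.0149 = 51.4.

H* ≈ 100, L* ≈ 51.4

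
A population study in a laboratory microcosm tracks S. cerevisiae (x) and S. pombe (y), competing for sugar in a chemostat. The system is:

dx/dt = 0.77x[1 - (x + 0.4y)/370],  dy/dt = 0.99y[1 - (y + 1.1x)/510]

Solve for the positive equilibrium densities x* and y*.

Setting both brackets to zero gives the nullclines x + 0.4y = 370 and 1.1x + y = 510.
Substituting y = 510 - 1.1x into the first: x(1 - 0.4·1.1) = 370 - 0.4·510.
So x* = 166/0.56 = 296, and then y* = 510 - 1.1·296 = 184.

x* ≈ 296, y* ≈ 184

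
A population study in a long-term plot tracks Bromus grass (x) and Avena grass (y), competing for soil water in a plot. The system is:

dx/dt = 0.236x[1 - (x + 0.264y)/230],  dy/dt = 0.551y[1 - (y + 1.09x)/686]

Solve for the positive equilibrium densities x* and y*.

x* ≈ 68.7, y* ≈ 611

Setting both brackets to zero gives the nullclines x + 0.264y = 230 and 1.09x + y = 686.
Substituting y = 686 - 1.09x into the first: x(1 - 0.264·1.09) = 230 - 0.264·686.
So x* = 48.9/0.712 = 68.7, and then y* = 686 - 1.09·68.7 = 611.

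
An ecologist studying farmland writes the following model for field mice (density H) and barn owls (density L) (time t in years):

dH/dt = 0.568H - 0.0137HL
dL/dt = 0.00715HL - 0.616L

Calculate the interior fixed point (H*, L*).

Set dL/dt = 0 with L > 0: 0.00715H - 0.616 = 0, so H* = 0.616/0.00715 = 86.2.
Set dH/dt = 0 with H > 0: 0.568 - 0.0137L = 0, so L* = 0.568/0.0137 = 41.5.

H* ≈ 86.2, L* ≈ 41.5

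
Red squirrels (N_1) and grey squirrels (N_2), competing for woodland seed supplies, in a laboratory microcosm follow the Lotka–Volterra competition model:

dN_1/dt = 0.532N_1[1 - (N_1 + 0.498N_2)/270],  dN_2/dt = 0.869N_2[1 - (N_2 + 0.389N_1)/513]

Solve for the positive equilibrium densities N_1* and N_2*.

Setting both brackets to zero gives the nullclines N_1 + 0.498N_2 = 270 and 0.389N_1 + N_2 = 513.
Substituting N_2 = 513 - 0.389N_1 into the first: N_1(1 - 0.498·0.389) = 270 - 0.498·513.
So N_1* = 14.5/0.806 = 18, and then N_2* = 513 - 0.389·18 = 506.

N_1* ≈ 18, N_2* ≈ 506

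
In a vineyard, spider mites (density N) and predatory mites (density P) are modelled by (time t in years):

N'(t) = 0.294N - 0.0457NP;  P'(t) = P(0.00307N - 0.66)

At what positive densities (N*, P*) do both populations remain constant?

Set dP/dt = 0 with P > 0: 0.00307N - 0.66 = 0, so N* = 0.66/0.00307 = 215.
Set dN/dt = 0 with N > 0: 0.294 - 0.0457P = 0, so P* = 0.294/0.0457 = 6.43.

N* ≈ 215, P* ≈ 6.43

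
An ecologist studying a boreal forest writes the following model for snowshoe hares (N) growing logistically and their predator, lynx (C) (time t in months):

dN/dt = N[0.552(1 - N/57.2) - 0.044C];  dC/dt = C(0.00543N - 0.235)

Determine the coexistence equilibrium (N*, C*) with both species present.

From dC/dt = 0 with C > 0: 0.00543N* = 0.235, so N* = 43.3.
Substitute into dN/dt = 0: 0.552(1 - 43.3/57.2) = 0.044C*.
The bracket is 0.243, giving C* = 0.134/0.044 = 3.05.

N* ≈ 43.3, C* ≈ 3.05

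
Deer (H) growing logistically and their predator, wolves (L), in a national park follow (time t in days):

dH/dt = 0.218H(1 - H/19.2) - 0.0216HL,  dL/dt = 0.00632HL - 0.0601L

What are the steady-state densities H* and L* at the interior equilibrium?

H* ≈ 9.51, L* ≈ 5.09

From dL/dt = 0 with L > 0: 0.00632H* = 0.0601, so H* = 9.51.
Substitute into dH/dt = 0: 0.218(1 - 9.51/19.2) = 0.0216L*.
The bracket is 0.505, giving L* = 0.11/0.0216 = 5.09.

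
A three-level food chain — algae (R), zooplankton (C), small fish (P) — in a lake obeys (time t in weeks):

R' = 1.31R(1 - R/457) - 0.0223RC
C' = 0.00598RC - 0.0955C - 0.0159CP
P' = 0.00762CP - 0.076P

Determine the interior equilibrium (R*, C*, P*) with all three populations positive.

From dP/dt = 0: 0.00762C* = 0.076, so C* = 9.97.
From dR/dt = 0: 1.31(1 - R*/457) = 0.0223·9.97, giving R* = 457·(1 - 0.17) = 379.
From dC/dt = 0: 0.00598·379 - 0.0955 = 0.0159P*, so P* = 2.17/0.0159 = 137.

R* ≈ 379, C* ≈ 9.97, P* ≈ 137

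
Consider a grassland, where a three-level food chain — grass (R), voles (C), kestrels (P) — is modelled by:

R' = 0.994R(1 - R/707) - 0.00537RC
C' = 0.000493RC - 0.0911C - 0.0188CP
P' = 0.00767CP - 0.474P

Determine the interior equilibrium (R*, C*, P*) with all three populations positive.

From dP/dt = 0: 0.00767C* = 0.474, so C* = 61.8.
From dR/dt = 0: 0.994(1 - R*/707) = 0.00537·61.8, giving R* = 707·(1 - 0.334) = 471.
From dC/dt = 0: 0.000493·471 - 0.0911 = 0.0188P*, so P* = 0.141/0.0188 = 7.5.

R* ≈ 471, C* ≈ 61.8, P* ≈ 7.5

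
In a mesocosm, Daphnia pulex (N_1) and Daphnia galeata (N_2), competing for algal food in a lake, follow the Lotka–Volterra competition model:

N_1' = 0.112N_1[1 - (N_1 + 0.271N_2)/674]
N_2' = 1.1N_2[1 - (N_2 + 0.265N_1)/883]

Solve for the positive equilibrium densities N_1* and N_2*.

Setting both brackets to zero gives the nullclines N_1 + 0.271N_2 = 674 and 0.265N_1 + N_2 = 883.
Substituting N_2 = 883 - 0.265N_1 into the first: N_1(1 - 0.271·0.265) = 674 - 0.271·883.
So N_1* = 435/0.928 = 468, and then N_2* = 883 - 0.265·468 = 759.

N_1* ≈ 468, N_2* ≈ 759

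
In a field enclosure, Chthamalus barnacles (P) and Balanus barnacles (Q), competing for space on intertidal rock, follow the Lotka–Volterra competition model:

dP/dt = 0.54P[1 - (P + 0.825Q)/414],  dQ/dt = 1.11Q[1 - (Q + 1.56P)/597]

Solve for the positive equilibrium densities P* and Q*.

Setting both brackets to zero gives the nullclines P + 0.825Q = 414 and 1.56P + Q = 597.
Substituting Q = 597 - 1.56P into the first: P(1 - 0.825·1.56) = 414 - 0.825·597.
So P* = -78.5/-0.287 = 274, and then Q* = 597 - 1.56·274 = 170.

P* ≈ 274, Q* ≈ 170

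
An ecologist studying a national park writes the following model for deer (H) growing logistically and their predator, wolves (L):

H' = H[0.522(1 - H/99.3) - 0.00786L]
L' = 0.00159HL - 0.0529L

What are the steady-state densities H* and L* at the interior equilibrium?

From dL/dt = 0 with L > 0: 0.00159H* = 0.0529, so H* = 33.3.
Substitute into dH/dt = 0: 0.522(1 - 33.3/99.3) = 0.00786L*.
The bracket is 0.665, giving L* = 0.347/0.00786 = 44.2.

H* ≈ 33.3, L* ≈ 44.2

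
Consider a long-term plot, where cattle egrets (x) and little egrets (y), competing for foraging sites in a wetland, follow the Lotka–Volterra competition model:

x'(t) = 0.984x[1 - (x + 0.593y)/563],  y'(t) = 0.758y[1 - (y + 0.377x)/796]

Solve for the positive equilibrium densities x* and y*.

x* ≈ 117, y* ≈ 752

Setting both brackets to zero gives the nullclines x + 0.593y = 563 and 0.377x + y = 796.
Substituting y = 796 - 0.377x into the first: x(1 - 0.593·0.377) = 563 - 0.593·796.
So x* = 91/0.776 = 117, and then y* = 796 - 0.377·117 = 752.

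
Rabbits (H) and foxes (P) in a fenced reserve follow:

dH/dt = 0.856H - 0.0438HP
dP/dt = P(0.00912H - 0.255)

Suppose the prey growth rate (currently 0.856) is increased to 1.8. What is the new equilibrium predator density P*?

At the interior fixed point, setting dH/dt = 0 with H > 0 fixes P* = (prey growth rate)/(HP coefficient) — independent of the other coefficients.
With the change, P* = 1.8/0.0438 = 41.1; it rises from 19.5.

P* ≈ 41.1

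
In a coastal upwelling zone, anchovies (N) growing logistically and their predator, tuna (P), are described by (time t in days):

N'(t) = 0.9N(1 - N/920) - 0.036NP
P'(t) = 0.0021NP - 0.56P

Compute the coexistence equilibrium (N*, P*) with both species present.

From dP/dt = 0 with P > 0: 0.0021N* = 0.56, so N* = 267.
Substitute into dN/dt = 0: 0.9(1 - 267/920) = 0.036P*.
The bracket is 0.71, giving P* = 0.639/0.036 = 17.8.

N* ≈ 267, P* ≈ 17.8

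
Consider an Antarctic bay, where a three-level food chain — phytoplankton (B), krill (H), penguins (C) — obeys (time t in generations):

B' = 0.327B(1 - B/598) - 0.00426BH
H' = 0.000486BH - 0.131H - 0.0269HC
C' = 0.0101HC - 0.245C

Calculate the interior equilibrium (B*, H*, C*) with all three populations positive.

From dC/dt = 0: 0.0101H* = 0.245, so H* = 24.3.
From dB/dt = 0: 0.327(1 - B*/598) = 0.00426·24.3, giving B* = 598·(1 - 0.316) = 409.
From dH/dt = 0: 0.000486·409 - 0.131 = 0.0269C*, so C* = 0.0678/0.0269 = 2.52.

B* ≈ 409, H* ≈ 24.3, C* ≈ 2.52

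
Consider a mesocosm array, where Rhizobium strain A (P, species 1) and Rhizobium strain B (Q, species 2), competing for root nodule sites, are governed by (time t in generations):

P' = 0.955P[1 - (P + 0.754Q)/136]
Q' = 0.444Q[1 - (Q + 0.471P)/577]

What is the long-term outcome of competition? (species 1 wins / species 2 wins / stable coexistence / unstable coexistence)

Compare the nullcline intercepts: K1/α12 = 136/0.754 = 180 < K2 = 577; K2/α21 = 577/0.471 = 1230 > K1 = 136.
Since the inequalities point opposite ways, species 2 can invade but species 1 cannot.

species 2 excludes species 1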